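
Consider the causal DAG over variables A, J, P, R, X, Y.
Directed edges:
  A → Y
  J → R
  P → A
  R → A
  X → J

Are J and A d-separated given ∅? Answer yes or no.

Bayes-Ball from J | ∅ reaches {A,R,X,Y}.
A ∈ reach(J|∅) ⇒ J ⊥̸ A | ∅.

No — J and A are d-connected given ∅.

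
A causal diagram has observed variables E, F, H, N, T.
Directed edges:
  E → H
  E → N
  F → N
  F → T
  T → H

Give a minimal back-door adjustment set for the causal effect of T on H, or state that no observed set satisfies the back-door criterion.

desc(T)\{T}={H}; candidates ⊆ {E,F,N}.
∅: T⊥H given ∅ in G with T→· removed — back-door holds.

T→H: minimal back-door set ∅.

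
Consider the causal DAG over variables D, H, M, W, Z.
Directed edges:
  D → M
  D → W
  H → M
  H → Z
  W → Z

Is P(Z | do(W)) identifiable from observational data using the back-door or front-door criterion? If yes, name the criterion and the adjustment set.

desc(W)\{W}={Z}; candidates ⊆ {D,H,M}.
∅: W⊥Z given ∅ in G with W→· removed — back-door holds.
P(Z|do(W)) = P(Z|W) — no adjustment needed.

P(Z|do(W)): backdoor, adjust for ∅.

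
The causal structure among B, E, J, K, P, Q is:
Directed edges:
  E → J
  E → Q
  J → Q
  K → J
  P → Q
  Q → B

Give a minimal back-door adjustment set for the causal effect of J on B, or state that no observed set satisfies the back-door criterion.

desc(J)\{J}={B,Q}; candidates ⊆ {E,K,P}.
size 0: {}; under {} J still reaches {B,E,K,Q} ∋ B.
{E}: J⊥B given {E} in G with J→· removed — back-door holds.

J→B: minimal back-door set {E}.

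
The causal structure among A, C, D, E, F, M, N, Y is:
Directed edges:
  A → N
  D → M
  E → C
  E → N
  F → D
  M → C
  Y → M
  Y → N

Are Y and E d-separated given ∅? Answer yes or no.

Bayes-Ball from Y | ∅ reaches {C,M,N}.
E ∉ reach(Y|∅) ⇒ Y ⊥ E | ∅.

Yes — Y ⊥ E | ∅.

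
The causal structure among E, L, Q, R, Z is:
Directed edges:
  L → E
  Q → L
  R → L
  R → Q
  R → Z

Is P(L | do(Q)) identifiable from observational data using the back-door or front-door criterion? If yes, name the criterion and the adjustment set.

desc(Q)\{Q}={E,L}; candidates ⊆ {R,Z}.
size 0: {}; under {} Q still reaches {E,L,R,Z} ∋ L.
{R}: Q⊥L given {R} in G with Q→· removed — back-door holds.
P(L|do(Q)) = Σ_{R} P(L|Q,R)·P(R).

P(L|do(Q)): backdoor, adjust for {R}.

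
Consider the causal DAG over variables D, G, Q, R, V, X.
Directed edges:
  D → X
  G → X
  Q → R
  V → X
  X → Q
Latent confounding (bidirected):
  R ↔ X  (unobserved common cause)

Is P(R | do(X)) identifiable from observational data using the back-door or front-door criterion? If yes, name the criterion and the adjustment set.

P(R|do(X)): frontdoor, adjust for {Q}.

desc(X)\{X}={Q,R}; candidates ⊆ {D,G,V}.
X↔R: latent back-door arc(s) into X.
size 0: {}; under {} X still reaches {D,G,R,V} ∋ R.
size 1: {D}, {G}, {V}; under {D} X still reaches {G,R,V} ∋ R.
size 2: {D,G}, {D,V}, {G,V}; under {D,G} X still reaches {R,V} ∋ R.
X↔R cannot be blocked by any observed set — no back-door set.
{Q}: (i) intercepts every directed X→R path; (ii) no back-door X→{Q}; (iii) {X} blocks every back-door {Q}→R. Front-door holds.
P(R|do(X)) = Σ_{Q} P(Q|X) Σ_{X'} P(R|Q,X')P(X').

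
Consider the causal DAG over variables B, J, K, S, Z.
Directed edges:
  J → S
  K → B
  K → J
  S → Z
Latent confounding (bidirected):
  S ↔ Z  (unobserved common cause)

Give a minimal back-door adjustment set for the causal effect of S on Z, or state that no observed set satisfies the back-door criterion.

desc(S)\{S}={Z}; candidates ⊆ {B,J,K}.
S↔Z: latent back-door arc(s) into S.
size 0: {}; under {} S still reaches {B,J,K,Z} ∋ Z.
size 1: {B}, {J}, {K}; under {B} S still reaches {J,K,Z} ∋ Z.
size 2: {B,J}, {B,K}, {J,K}; under {B,J} S still reaches {Z} ∋ Z.
S↔Z cannot be blocked by any observed set — no back-door set.

S→Z: no observed back-door set.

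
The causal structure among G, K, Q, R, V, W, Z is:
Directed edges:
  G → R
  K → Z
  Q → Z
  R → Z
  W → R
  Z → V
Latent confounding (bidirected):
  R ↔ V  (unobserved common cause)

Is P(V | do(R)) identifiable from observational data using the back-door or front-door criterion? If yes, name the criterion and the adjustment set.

P(V|do(R)): frontdoor, adjust for {Z}.

desc(R)\{R}={V,Z}; candidates ⊆ {G,K,Q,W}.
R↔V: latent back-door arc(s) into R.
size 0: {}; under {} R still reaches {G,V,W} ∋ V.
size 1: {G}, {K}, {Q} …(+1); under {G} R still reaches {V,W} ∋ V.
size 2: {G,K}, {G,Q}, {G,W} …(+3); under {G,K} R still reaches {V,W} ∋ V.
R↔V cannot be blocked by any observed set — no back-door set.
{Z}: (i) intercepts every directed R→V path; (ii) no back-door R→{Z}; (iii) {R} blocks every back-door {Z}→V. Front-door holds.
P(V|do(R)) = Σ_{Z} P(Z|R) Σ_{R'} P(V|Z,R')P(R').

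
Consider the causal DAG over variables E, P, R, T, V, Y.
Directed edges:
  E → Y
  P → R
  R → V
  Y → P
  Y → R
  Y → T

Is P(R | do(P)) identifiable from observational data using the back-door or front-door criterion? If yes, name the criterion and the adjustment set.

P(R|do(P)): backdoor, adjust for {Y}.

desc(P)\{P}={R,V}; candidates ⊆ {E,T,Y}.
size 0: {}; under {} P still reaches {E,R,T,V,Y} ∋ R.
{Y}: P⊥R given {Y} in G with P→· removed — back-door holds.
P(R|do(P)) = Σ_{Y} P(R|P,Y)·P(Y).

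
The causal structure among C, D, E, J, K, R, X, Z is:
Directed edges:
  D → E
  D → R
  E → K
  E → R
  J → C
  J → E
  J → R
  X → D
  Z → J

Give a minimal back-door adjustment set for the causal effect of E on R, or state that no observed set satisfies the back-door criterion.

E→R: minimal back-door set {D, J}.

desc(E)\{E}={K,R}; candidates ⊆ {C,D,J,X,Z}.
size 0: {}; under {} E still reaches {C,D,J,R,X,Z} ∋ R.
size 1: {C}, {D}, {J} …(+2); under {C} E still reaches {D,J,R,X,Z} ∋ R.
{D,J}: E⊥R given {D,J} in G with E→· removed — back-door holds.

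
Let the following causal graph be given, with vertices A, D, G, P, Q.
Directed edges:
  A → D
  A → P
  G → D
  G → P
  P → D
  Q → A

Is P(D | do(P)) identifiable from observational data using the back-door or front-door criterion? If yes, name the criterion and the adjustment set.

P(D|do(P)): backdoor, adjust for {A, G}.

desc(P)\{P}={D}; candidates ⊆ {A,G,Q}.
size 0: {}; under {} P still reaches {A,D,G,Q} ∋ D.
size 1: {A}, {G}, {Q}; under {A} P still reaches {D,G} ∋ D.
{A,G}: P⊥D given {A,G} in G with P→· removed — back-door holds.
P(D|do(P)) = Σ_{A,G} P(D|P,A,G)·P(A,G).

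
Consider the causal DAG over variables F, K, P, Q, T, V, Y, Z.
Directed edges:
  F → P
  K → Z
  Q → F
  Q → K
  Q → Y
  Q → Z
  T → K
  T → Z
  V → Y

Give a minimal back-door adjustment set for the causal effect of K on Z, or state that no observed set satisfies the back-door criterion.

K→Z: minimal back-door set {Q, T}.

desc(K)\{K}={Z}; candidates ⊆ {F,P,Q,T,V,Y}.
size 0: {}; under {} K still reaches {F,P,Q,T,Y,Z} ∋ Z.
size 1: {F}, {P}, {Q} …(+3); under {F} K still reaches {Q,T,Y,Z} ∋ Z.
{Q,T}: K⊥Z given {Q,T} in G with K→· removed — back-door holds.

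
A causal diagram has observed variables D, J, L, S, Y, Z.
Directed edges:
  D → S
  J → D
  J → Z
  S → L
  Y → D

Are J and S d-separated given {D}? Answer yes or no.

Yes — J ⊥ S | {D}.

Bayes-Ball from J | {D} reaches {Y,Z}.
S ∉ reach(J|{D}) ⇒ J ⊥ S | {D}.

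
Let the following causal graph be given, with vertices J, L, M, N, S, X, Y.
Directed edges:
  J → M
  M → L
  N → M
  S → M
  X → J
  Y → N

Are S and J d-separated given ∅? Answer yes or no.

Bayes-Ball from S | ∅ reaches {L,M}.
J ∉ reach(S|∅) ⇒ S ⊥ J | ∅.

Yes — S ⊥ J | ∅.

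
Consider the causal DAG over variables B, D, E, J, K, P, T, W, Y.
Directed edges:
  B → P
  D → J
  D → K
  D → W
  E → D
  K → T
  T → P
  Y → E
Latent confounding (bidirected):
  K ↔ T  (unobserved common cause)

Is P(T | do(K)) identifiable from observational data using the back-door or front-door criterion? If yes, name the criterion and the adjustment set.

P(T|do(K)): not identifiable (no BD/FD set).

desc(K)\{K}={P,T}; candidates ⊆ {B,D,E,J,W,Y}.
K↔T: latent back-door arc(s) into K.
size 0: {}; under {} K still reaches {D,E,J,P,T,W,Y} ∋ T.
size 1: {B}, {D}, {E} …(+3); under {B} K still reaches {D,E,J,P,T,W,Y} ∋ T.
size 2: {B,D}, {B,E}, {B,J} …(+12); under {B,D} K still reaches {P,T} ∋ T.
K↔T cannot be blocked by any observed set — no back-door set.
No mediator lies on a directed K→…→T path.
Neither criterion identifies P(T|do(K)) in this graph.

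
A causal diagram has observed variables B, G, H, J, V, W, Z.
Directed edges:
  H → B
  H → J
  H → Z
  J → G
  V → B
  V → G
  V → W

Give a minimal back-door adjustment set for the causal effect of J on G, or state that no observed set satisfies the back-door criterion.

desc(J)\{J}={G}; candidates ⊆ {B,H,V,W,Z}.
∅: J⊥G given ∅ in G with J→· removed — back-door holds.

J→G: minimal back-door set ∅.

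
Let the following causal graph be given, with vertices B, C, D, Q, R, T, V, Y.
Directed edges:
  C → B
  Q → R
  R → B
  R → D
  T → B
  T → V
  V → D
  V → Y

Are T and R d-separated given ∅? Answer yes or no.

Bayes-Ball from T | ∅ reaches {B,D,V,Y}.
R ∉ reach(T|∅) ⇒ T ⊥ R | ∅.

Yes — T ⊥ R | ∅.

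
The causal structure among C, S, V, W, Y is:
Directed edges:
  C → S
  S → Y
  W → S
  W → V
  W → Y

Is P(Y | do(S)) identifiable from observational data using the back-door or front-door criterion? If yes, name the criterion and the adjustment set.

desc(S)\{S}={Y}; candidates ⊆ {C,V,W}.
size 0: {}; under {} S still reaches {C,V,W,Y} ∋ Y.
{W}: S⊥Y given {W} in G with S→· removed — back-door holds.
P(Y|do(S)) = Σ_{W} P(Y|S,W)·P(W).

P(Y|do(S)): backdoor, adjust for {W}.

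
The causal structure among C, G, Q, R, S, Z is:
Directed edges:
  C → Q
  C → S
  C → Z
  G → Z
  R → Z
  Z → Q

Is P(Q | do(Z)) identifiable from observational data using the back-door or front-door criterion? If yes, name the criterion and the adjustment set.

P(Q|do(Z)): backdoor, adjust for {C}.

desc(Z)\{Z}={Q}; candidates ⊆ {C,G,R,S}.
size 0: {}; under {} Z still reaches {C,G,Q,R,S} ∋ Q.
{C}: Z⊥Q given {C} in G with Z→· removed — back-door holds.
P(Q|do(Z)) = Σ_{C} P(Q|Z,C)·P(C).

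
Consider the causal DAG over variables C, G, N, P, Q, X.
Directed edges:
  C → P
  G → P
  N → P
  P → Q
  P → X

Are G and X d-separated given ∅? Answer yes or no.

Bayes-Ball from G | ∅ reaches {P,Q,X}.
X ∈ reach(G|∅) ⇒ G ⊥̸ X | ∅.

No — G and X are d-connected given ∅.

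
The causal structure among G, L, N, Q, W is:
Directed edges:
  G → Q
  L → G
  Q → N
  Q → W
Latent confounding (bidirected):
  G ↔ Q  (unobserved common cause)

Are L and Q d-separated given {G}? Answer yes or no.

No — L and Q are d-connected given {G}.

Bayes-Ball from L | {G} reaches {N,Q,W}.
Q ∈ reach(L|{G}) ⇒ L ⊥̸ Q | {G}.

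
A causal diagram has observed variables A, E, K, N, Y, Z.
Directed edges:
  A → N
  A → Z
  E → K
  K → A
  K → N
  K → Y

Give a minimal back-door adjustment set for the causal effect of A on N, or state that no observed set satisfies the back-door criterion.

desc(A)\{A}={N,Z}; candidates ⊆ {E,K,Y}.
size 0: {}; under {} A still reaches {E,K,N,Y} ∋ N.
{K}: A⊥N given {K} in G with A→· removed — back-door holds.

A→N: minimal back-door set {K}.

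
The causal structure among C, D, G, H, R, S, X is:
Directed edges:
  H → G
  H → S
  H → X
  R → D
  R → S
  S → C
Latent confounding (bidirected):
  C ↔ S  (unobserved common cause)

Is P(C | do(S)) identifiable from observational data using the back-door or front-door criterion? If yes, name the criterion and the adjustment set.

P(C|do(S)): not identifiable (no BD/FD set).

desc(S)\{S}={C}; candidates ⊆ {D,G,H,R,X}.
S↔C: latent back-door arc(s) into S.
size 0: {}; under {} S still reaches {C,D,G,H,R,X} ∋ C.
size 1: {D}, {G}, {H} …(+2); under {D} S still reaches {C,G,H,R,X} ∋ C.
size 2: {D,G}, {D,H}, {D,R} …(+7); under {D,G} S still reaches {C,H,R,X} ∋ C.
S↔C cannot be blocked by any observed set — no back-door set.
No mediator lies on a directed S→…→C path.
Neither criterion identifies P(C|do(S)) in this graph.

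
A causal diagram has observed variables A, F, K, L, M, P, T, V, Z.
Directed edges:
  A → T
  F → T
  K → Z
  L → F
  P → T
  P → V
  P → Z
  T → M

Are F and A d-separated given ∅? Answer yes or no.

Bayes-Ball from F | ∅ reaches {L,M,T}.
A ∉ reach(F|∅) ⇒ F ⊥ A | ∅.

Yes — F ⊥ A | ∅.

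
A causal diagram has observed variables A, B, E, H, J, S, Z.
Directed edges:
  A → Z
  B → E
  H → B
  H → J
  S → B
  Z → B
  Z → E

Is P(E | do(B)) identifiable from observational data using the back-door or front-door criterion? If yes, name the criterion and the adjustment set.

P(E|do(B)): backdoor, adjust for {Z}.

desc(B)\{B}={E}; candidates ⊆ {A,H,J,S,Z}.
size 0: {}; under {} B still reaches {A,E,H,J,S,Z} ∋ E.
{Z}: B⊥E given {Z} in G with B→· removed — back-door holds.
P(E|do(B)) = Σ_{Z} P(E|B,Z)·P(Z).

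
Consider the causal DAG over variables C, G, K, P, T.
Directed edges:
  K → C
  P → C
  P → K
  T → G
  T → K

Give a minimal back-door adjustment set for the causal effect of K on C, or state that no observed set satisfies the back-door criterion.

desc(K)\{K}={C}; candidates ⊆ {G,P,T}.
size 0: {}; under {} K still reaches {C,G,P,T} ∋ C.
{P}: K⊥C given {P} in G with K→· removed — back-door holds.

K→C: minimal back-door set {P}.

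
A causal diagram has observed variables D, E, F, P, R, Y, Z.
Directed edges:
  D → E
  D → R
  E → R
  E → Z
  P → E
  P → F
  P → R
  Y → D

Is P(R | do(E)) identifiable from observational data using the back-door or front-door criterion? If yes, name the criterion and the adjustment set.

P(R|do(E)): backdoor, adjust for {D, P}.

desc(E)\{E}={R,Z}; candidates ⊆ {D,F,P,Y}.
size 0: {}; under {} E still reaches {D,F,P,R,Y} ∋ R.
size 1: {D}, {F}, {P} …(+1); under {D} E still reaches {F,P,R} ∋ R.
{D,P}: E⊥R given {D,P} in G with E→· removed — back-door holds.
P(R|do(E)) = Σ_{D,P} P(R|E,D,P)·P(D,P).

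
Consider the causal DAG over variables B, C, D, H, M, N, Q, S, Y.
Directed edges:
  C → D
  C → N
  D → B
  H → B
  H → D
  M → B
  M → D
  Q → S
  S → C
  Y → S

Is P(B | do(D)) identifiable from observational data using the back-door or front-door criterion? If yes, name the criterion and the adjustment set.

desc(D)\{D}={B}; candidates ⊆ {C,H,M,N,Q,S,Y}.
size 0: {}; under {} D still reaches {B,C,H,M,N,Q,S,Y} ∋ B.
size 1: {C}, {H}, {M} …(+4); under {C} D still reaches {B,H,M} ∋ B.
{H,M}: D⊥B given {H,M} in G with D→· removed — back-door holds.
P(B|do(D)) = Σ_{H,M} P(B|D,H,M)·P(H,M).

P(B|do(D)): backdoor, adjust for {H, M}.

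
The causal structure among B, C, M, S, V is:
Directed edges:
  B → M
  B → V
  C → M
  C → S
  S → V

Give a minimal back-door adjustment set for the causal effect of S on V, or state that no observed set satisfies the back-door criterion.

desc(S)\{S}={V}; candidates ⊆ {B,C,M}.
∅: S⊥V given ∅ in G with S→· removed — back-door holds.

S→V: minimal back-door set ∅.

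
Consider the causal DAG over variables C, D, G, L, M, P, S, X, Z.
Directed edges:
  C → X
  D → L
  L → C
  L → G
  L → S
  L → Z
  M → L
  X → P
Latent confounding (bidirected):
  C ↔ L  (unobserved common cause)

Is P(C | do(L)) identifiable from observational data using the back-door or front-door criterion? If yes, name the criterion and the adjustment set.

desc(L)\{L}={C,G,P,S,X,Z}; candidates ⊆ {D,M}.
L↔C: latent back-door arc(s) into L.
size 0: {}; under {} L still reaches {C,D,M,P,X} ∋ C.
size 1: {D}, {M}; under {D} L still reaches {C,M,P,X} ∋ C.
size 2: {D,M}; under {D,M} L still reaches {C,P,X} ∋ C.
L↔C cannot be blocked by any observed set — no back-door set.
No mediator lies on a directed L→…→C path.
Neither criterion identifies P(C|do(L)) in this graph.

P(C|do(L)): not identifiable (no BD/FD set).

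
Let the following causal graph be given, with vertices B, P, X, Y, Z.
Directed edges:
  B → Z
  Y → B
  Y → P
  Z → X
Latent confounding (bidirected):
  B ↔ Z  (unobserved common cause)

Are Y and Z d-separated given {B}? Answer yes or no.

No — Y and Z are d-connected given {B}.

Bayes-Ball from Y | {B} reaches {P,X,Z}.
Z ∈ reach(Y|{B}) ⇒ Y ⊥̸ Z | {B}.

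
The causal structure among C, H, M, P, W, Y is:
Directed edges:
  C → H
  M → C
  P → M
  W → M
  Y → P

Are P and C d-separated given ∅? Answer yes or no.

Bayes-Ball from P | ∅ reaches {C,H,M,Y}.
C ∈ reach(P|∅) ⇒ P ⊥̸ C | ∅.

No — P and C are d-connected given ∅.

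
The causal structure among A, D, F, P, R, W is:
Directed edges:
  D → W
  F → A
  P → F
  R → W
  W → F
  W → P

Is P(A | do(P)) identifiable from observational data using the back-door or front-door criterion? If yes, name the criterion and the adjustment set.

desc(P)\{P}={A,F}; candidates ⊆ {D,R,W}.
size 0: {}; under {} P still reaches {A,D,F,R,W} ∋ A.
{W}: P⊥A given {W} in G with P→· removed — back-door holds.
P(A|do(P)) = Σ_{W} P(A|P,W)·P(W).

P(A|do(P)): backdoor, adjust for {W}.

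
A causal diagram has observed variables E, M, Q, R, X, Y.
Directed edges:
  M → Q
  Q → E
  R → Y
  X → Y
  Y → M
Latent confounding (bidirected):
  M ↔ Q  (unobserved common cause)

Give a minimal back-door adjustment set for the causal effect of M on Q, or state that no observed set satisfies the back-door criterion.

desc(M)\{M}={E,Q}; candidates ⊆ {R,X,Y}.
M↔Q: latent back-door arc(s) into M.
size 0: {}; under {} M still reaches {E,Q,R,X,Y} ∋ Q.
size 1: {R}, {X}, {Y}; under {R} M still reaches {E,Q,X,Y} ∋ Q.
size 2: {R,X}, {R,Y}, {X,Y}; under {R,X} M still reaches {E,Q,Y} ∋ Q.
M↔Q cannot be blocked by any observed set — no back-door set.

M→Q: no observed back-door set.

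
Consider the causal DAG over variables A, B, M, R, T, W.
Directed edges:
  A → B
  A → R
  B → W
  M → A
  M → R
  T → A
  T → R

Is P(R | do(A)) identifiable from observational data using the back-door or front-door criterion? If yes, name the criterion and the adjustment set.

P(R|do(A)): backdoor, adjust for {M, T}.

desc(A)\{A}={B,R,W}; candidates ⊆ {M,T}.
size 0: {}; under {} A still reaches {M,R,T} ∋ R.
size 1: {M}, {T}; under {M} A still reaches {R,T} ∋ R.
{M,T}: A⊥R given {M,T} in G with A→· removed — back-door holds.
P(R|do(A)) = Σ_{M,T} P(R|A,M,T)·P(M,T).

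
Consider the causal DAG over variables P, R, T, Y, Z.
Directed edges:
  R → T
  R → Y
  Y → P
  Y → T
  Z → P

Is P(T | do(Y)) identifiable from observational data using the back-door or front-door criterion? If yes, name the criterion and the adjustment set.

P(T|do(Y)): backdoor, adjust for {R}.

desc(Y)\{Y}={P,T}; candidates ⊆ {R,Z}.
size 0: {}; under {} Y still reaches {R,T} ∋ T.
{R}: Y⊥T given {R} in G with Y→· removed — back-door holds.
P(T|do(Y)) = Σ_{R} P(T|Y,R)·P(R).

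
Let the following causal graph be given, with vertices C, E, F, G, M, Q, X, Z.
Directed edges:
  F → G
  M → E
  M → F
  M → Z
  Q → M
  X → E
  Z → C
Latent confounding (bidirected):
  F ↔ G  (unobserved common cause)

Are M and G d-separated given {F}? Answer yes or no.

No — M and G are d-connected given {F}.

Bayes-Ball from M | {F} reaches {C,E,G,Q,Z}.
G ∈ reach(M|{F}) ⇒ M ⊥̸ G | {F}.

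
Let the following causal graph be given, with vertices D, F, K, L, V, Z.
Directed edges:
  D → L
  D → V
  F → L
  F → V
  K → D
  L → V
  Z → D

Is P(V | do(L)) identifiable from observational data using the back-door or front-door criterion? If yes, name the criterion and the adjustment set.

desc(L)\{L}={V}; candidates ⊆ {D,F,K,Z}.
size 0: {}; under {} L still reaches {D,F,K,V,Z} ∋ V.
size 1: {D}, {F}, {K} …(+1); under {D} L still reaches {F,V} ∋ V.
{D,F}: L⊥V given {D,F} in G with L→· removed — back-door holds.
P(V|do(L)) = Σ_{D,F} P(V|L,D,F)·P(D,F).

P(V|do(L)): backdoor, adjust for {D, F}.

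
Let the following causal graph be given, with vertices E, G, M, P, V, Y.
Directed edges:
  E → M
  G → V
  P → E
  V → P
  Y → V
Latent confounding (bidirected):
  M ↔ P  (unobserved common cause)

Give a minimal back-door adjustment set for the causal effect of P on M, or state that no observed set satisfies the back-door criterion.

P→M: no observed back-door set.

desc(P)\{P}={E,M}; candidates ⊆ {G,V,Y}.
P↔M: latent back-door arc(s) into P.
size 0: {}; under {} P still reaches {G,M,V,Y} ∋ M.
size 1: {G}, {V}, {Y}; under {G} P still reaches {M,V,Y} ∋ M.
size 2: {G,V}, {G,Y}, {V,Y}; under {G,V} P still reaches {M} ∋ M.
P↔M cannot be blocked by any observed set — no back-door set.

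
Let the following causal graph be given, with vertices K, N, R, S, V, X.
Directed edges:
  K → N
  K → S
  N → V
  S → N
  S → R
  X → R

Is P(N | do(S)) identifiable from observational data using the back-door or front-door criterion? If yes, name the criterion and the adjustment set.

desc(S)\{S}={N,R,V}; candidates ⊆ {K,X}.
size 0: {}; under {} S still reaches {K,N,V} ∋ N.
{K}: S⊥N given {K} in G with S→· removed — back-door holds.
P(N|do(S)) = Σ_{K} P(N|S,K)·P(K).

P(N|do(S)): backdoor, adjust for {K}.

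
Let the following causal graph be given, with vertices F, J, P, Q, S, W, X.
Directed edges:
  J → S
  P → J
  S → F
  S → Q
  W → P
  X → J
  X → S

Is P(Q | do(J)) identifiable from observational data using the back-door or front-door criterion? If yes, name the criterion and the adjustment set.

P(Q|do(J)): backdoor, adjust for {X}.

desc(J)\{J}={F,Q,S}; candidates ⊆ {P,W,X}.
size 0: {}; under {} J still reaches {F,P,Q,S,W,X} ∋ Q.
{X}: J⊥Q given {X} in G with J→· removed — back-door holds.
P(Q|do(J)) = Σ_{X} P(Q|J,X)·P(X).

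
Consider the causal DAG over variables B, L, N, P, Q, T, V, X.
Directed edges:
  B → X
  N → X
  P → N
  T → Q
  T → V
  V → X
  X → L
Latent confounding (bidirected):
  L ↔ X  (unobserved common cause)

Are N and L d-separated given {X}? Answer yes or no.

Bayes-Ball from N | {X} reaches {B,L,P,Q,T,V}.
L ∈ reach(N|{X}) ⇒ N ⊥̸ L | {X}.

No — N and L are d-connected given {X}.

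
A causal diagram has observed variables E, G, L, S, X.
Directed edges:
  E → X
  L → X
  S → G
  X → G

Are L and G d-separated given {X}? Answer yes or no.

Yes — L ⊥ G | {X}.

Bayes-Ball from L | {X} reaches {E}.
G ∉ reach(L|{X}) ⇒ L ⊥ G | {X}.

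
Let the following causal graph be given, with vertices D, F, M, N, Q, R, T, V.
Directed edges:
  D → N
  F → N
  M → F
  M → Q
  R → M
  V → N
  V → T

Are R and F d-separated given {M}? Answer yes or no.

Yes — R ⊥ F | {M}.

Bayes-Ball from R | {M} reaches ∅.
F ∉ reach(R|{M}) ⇒ R ⊥ F | {M}.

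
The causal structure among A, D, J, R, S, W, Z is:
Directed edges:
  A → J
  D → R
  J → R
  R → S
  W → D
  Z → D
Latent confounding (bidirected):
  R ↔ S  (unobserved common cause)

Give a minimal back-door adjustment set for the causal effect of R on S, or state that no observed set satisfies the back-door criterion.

R→S: no observed back-door set.

desc(R)\{R}={S}; candidates ⊆ {A,D,J,W,Z}.
R↔S: latent back-door arc(s) into R.
size 0: {}; under {} R still reaches {A,D,J,S,W,Z} ∋ S.
size 1: {A}, {D}, {J} …(+2); under {A} R still reaches {D,J,S,W,Z} ∋ S.
size 2: {A,D}, {A,J}, {A,W} …(+7); under {A,D} R still reaches {J,S} ∋ S.
R↔S cannot be blocked by any observed set — no back-door set.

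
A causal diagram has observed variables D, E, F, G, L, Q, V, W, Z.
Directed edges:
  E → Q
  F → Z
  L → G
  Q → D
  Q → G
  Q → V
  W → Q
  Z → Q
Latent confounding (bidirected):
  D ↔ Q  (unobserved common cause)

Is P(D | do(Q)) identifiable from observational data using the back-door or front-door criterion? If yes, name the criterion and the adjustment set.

P(D|do(Q)): not identifiable (no BD/FD set).

desc(Q)\{Q}={D,G,V}; candidates ⊆ {E,F,L,W,Z}.
Q↔D: latent back-door arc(s) into Q.
size 0: {}; under {} Q still reaches {D,E,F,W,Z} ∋ D.
size 1: {E}, {F}, {L} …(+2); under {E} Q still reaches {D,F,W,Z} ∋ D.
size 2: {E,F}, {E,L}, {E,W} …(+7); under {E,F} Q still reaches {D,W,Z} ∋ D.
Q↔D cannot be blocked by any observed set — no back-door set.
No mediator lies on a directed Q→…→D path.
Neither criterion identifies P(D|do(Q)) in this graph.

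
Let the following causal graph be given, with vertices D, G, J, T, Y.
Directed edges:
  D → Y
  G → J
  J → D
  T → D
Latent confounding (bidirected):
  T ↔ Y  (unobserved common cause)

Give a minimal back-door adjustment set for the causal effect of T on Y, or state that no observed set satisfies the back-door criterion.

desc(T)\{T}={D,Y}; candidates ⊆ {G,J}.
T↔Y: latent back-door arc(s) into T.
size 0: {}; under {} T still reaches {Y} ∋ Y.
size 1: {G}, {J}; under {G} T still reaches {Y} ∋ Y.
size 2: {G,J}; under {G,J} T still reaches {Y} ∋ Y.
T↔Y cannot be blocked by any observed set — no back-door set.

T→Y: no observed back-door set.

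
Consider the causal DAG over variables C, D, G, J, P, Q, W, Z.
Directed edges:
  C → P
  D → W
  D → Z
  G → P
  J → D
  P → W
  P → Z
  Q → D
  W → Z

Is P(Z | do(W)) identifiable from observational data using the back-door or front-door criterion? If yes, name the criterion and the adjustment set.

P(Z|do(W)): backdoor, adjust for {D, P}.

desc(W)\{W}={Z}; candidates ⊆ {C,D,G,J,P,Q}.
size 0: {}; under {} W still reaches {C,D,G,J,P,Q,Z} ∋ Z.
size 1: {C}, {D}, {G} …(+3); under {C} W still reaches {D,G,J,P,Q,Z} ∋ Z.
{D,P}: W⊥Z given {D,P} in G with W→· removed — back-door holds.
P(Z|do(W)) = Σ_{D,P} P(Z|W,D,P)·P(D,P).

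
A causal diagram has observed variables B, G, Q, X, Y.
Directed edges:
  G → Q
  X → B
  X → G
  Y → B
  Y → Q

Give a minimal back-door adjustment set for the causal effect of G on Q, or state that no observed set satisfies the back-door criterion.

G→Q: minimal back-door set ∅.

desc(G)\{G}={Q}; candidates ⊆ {B,X,Y}.
∅: G⊥Q given ∅ in G with G→· removed — back-door holds.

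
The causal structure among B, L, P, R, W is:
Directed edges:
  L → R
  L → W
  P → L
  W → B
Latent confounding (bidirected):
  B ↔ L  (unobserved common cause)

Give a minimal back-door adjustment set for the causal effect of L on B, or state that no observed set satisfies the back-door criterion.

desc(L)\{L}={B,R,W}; candidates ⊆ {P}.
L↔B: latent back-door arc(s) into L.
size 0: {}; under {} L still reaches {B,P} ∋ B.
size 1: {P}; under {P} L still reaches {B} ∋ B.
L↔B cannot be blocked by any observed set — no back-door set.

L→B: no observed back-door set.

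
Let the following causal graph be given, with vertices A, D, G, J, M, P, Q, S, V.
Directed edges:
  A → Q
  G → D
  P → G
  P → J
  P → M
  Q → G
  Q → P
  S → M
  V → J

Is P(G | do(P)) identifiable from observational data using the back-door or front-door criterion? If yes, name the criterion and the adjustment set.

P(G|do(P)): backdoor, adjust for {Q}.

desc(P)\{P}={D,G,J,M}; candidates ⊆ {A,Q,S,V}.
size 0: {}; under {} P still reaches {A,D,G,Q} ∋ G.
{Q}: P⊥G given {Q} in G with P→· removed — back-door holds.
P(G|do(P)) = Σ_{Q} P(G|P,Q)·P(Q).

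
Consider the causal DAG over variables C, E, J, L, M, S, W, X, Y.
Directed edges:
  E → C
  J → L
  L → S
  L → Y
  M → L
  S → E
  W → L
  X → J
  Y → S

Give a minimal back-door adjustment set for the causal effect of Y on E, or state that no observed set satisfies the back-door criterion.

desc(Y)\{Y}={C,E,S}; candidates ⊆ {J,L,M,W,X}.
size 0: {}; under {} Y still reaches {C,E,J,L,M,S,W,X} ∋ E.
{L}: Y⊥E given {L} in G with Y→· removed — back-door holds.

Y→E: minimal back-door set {L}.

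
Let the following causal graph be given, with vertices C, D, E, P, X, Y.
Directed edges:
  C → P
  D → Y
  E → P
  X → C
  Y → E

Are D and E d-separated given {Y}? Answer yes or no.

Yes — D ⊥ E | {Y}.

Bayes-Ball from D | {Y} reaches ∅.
E ∉ reach(D|{Y}) ⇒ D ⊥ E | {Y}.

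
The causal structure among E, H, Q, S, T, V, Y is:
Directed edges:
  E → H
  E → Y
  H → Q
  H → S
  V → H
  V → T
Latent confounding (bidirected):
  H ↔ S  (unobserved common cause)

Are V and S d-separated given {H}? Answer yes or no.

No — V and S are d-connected given {H}.

Bayes-Ball from V | {H} reaches {E,S,T,Y}.
S ∈ reach(V|{H}) ⇒ V ⊥̸ S | {H}.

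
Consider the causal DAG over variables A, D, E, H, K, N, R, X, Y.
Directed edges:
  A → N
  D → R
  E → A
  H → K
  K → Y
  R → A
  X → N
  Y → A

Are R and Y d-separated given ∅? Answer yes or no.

Bayes-Ball from R | ∅ reaches {A,D,N}.
Y ∉ reach(R|∅) ⇒ R ⊥ Y | ∅.

Yes — R ⊥ Y | ∅.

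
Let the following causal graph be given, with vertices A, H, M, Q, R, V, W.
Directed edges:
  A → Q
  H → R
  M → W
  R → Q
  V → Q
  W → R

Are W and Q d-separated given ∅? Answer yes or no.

No — W and Q are d-connected given ∅.

Bayes-Ball from W | ∅ reaches {M,Q,R}.
Q ∈ reach(W|∅) ⇒ W ⊥̸ Q | ∅.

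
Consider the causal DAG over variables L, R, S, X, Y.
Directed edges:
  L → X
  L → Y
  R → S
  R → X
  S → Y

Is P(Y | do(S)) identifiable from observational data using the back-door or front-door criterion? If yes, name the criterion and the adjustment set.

P(Y|do(S)): backdoor, adjust for ∅.

desc(S)\{S}={Y}; candidates ⊆ {L,R,X}.
∅: S⊥Y given ∅ in G with S→· removed — back-door holds.
P(Y|do(S)) = P(Y|S) — no adjustment needed.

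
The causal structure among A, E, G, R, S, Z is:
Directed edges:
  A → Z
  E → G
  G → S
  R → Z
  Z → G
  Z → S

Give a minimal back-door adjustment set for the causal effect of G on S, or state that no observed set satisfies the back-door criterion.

G→S: minimal back-door set {Z}.

desc(G)\{G}={S}; candidates ⊆ {A,E,R,Z}.
size 0: {}; under {} G still reaches {A,E,R,S,Z} ∋ S.
{Z}: G⊥S given {Z} in G with G→· removed — back-door holds.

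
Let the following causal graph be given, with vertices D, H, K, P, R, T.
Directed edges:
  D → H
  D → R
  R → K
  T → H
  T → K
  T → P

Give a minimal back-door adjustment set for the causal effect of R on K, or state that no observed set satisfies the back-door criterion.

R→K: minimal back-door set ∅.

desc(R)\{R}={K}; candidates ⊆ {D,H,P,T}.
∅: R⊥K given ∅ in G with R→· removed — back-door holds.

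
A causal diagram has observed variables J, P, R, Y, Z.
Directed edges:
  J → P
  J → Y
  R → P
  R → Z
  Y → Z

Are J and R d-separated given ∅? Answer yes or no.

Yes — J ⊥ R | ∅.

Bayes-Ball from J | ∅ reaches {P,Y,Z}.
R ∉ reach(J|∅) ⇒ J ⊥ R | ∅.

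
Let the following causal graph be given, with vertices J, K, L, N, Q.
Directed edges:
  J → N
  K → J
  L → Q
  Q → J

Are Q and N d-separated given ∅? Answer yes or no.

No — Q and N are d-connected given ∅.

Bayes-Ball from Q | ∅ reaches {J,L,N}.
N ∈ reach(Q|∅) ⇒ Q ⊥̸ N | ∅.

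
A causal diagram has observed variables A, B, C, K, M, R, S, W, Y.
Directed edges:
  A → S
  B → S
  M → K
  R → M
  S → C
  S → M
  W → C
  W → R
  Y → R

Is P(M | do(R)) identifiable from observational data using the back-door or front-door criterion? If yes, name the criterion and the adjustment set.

P(M|do(R)): backdoor, adjust for ∅.

desc(R)\{R}={K,M}; candidates ⊆ {A,B,C,S,W,Y}.
∅: R⊥M given ∅ in G with R→· removed — back-door holds.
P(M|do(R)) = P(M|R) — no adjustment needed.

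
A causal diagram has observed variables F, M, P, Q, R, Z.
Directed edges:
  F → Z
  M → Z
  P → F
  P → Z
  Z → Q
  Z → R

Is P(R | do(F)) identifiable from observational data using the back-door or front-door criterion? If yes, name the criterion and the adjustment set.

desc(F)\{F}={Q,R,Z}; candidates ⊆ {M,P}.
size 0: {}; under {} F still reaches {P,Q,R,Z} ∋ R.
{P}: F⊥R given {P} in G with F→· removed — back-door holds.
P(R|do(F)) = Σ_{P} P(R|F,P)·P(P).

P(R|do(F)): backdoor, adjust for {P}.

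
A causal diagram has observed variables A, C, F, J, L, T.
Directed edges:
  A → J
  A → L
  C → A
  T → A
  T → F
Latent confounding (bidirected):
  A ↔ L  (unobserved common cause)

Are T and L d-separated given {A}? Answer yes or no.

No — T and L are d-connected given {A}.

Bayes-Ball from T | {A} reaches {C,F,L}.
L ∈ reach(T|{A}) ⇒ T ⊥̸ L | {A}.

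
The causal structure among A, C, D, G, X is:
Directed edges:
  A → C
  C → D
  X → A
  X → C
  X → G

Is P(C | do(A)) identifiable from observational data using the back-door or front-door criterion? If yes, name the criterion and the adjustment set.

desc(A)\{A}={C,D}; candidates ⊆ {G,X}.
size 0: {}; under {} A still reaches {C,D,G,X} ∋ C.
{X}: A⊥C given {X} in G with A→· removed — back-door holds.
P(C|do(A)) = Σ_{X} P(C|A,X)·P(X).

P(C|do(A)): backdoor, adjust for {X}.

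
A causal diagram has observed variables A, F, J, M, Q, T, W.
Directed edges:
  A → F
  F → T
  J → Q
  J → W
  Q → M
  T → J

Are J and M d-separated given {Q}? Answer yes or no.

Bayes-Ball from J | {Q} reaches {A,F,T,W}.
M ∉ reach(J|{Q}) ⇒ J ⊥ M | {Q}.

Yes — J ⊥ M | {Q}.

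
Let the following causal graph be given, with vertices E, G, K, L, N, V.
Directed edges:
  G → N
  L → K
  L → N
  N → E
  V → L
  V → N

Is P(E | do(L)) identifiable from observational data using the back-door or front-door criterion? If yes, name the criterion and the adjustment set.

P(E|do(L)): backdoor, adjust for {V}.

desc(L)\{L}={E,K,N}; candidates ⊆ {G,V}.
size 0: {}; under {} L still reaches {E,N,V} ∋ E.
{V}: L⊥E given {V} in G with L→· removed — back-door holds.
P(E|do(L)) = Σ_{V} P(E|L,V)·P(V).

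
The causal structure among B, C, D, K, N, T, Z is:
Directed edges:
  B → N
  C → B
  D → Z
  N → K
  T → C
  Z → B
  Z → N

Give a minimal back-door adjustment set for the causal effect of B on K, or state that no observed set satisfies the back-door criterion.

B→K: minimal back-door set {Z}.

desc(B)\{B}={K,N}; candidates ⊆ {C,D,T,Z}.
size 0: {}; under {} B still reaches {C,D,K,N,T,Z} ∋ K.
{Z}: B⊥K given {Z} in G with B→· removed — back-door holds.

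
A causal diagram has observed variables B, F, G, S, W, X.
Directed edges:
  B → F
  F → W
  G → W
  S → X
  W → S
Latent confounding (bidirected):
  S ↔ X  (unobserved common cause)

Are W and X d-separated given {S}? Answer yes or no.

No — W and X are d-connected given {S}.

Bayes-Ball from W | {S} reaches {B,F,G,X}.
X ∈ reach(W|{S}) ⇒ W ⊥̸ X | {S}.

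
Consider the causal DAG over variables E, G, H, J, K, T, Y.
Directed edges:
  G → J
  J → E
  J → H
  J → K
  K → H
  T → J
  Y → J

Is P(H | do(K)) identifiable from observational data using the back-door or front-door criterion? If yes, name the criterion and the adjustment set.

P(H|do(K)): backdoor, adjust for {J}.

desc(K)\{K}={H}; candidates ⊆ {E,G,J,T,Y}.
size 0: {}; under {} K still reaches {E,G,H,J,T,Y} ∋ H.
{J}: K⊥H given {J} in G with K→· removed — back-door holds.
P(H|do(K)) = Σ_{J} P(H|K,J)·P(J).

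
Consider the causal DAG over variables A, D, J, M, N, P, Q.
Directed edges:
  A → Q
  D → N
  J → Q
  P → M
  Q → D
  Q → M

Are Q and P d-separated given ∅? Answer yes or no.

Yes — Q ⊥ P | ∅.

Bayes-Ball from Q | ∅ reaches {A,D,J,M,N}.
P ∉ reach(Q|∅) ⇒ Q ⊥ P | ∅.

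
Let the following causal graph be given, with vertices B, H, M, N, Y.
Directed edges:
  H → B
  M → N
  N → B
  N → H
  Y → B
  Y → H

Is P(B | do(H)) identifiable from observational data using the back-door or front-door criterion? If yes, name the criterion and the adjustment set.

P(B|do(H)): backdoor, adjust for {N, Y}.

desc(H)\{H}={B}; candidates ⊆ {M,N,Y}.
size 0: {}; under {} H still reaches {B,M,N,Y} ∋ B.
size 1: {M}, {N}, {Y}; under {M} H still reaches {B,N,Y} ∋ B.
{N,Y}: H⊥B given {N,Y} in G with H→· removed — back-door holds.
P(B|do(H)) = Σ_{N,Y} P(B|H,N,Y)·P(N,Y).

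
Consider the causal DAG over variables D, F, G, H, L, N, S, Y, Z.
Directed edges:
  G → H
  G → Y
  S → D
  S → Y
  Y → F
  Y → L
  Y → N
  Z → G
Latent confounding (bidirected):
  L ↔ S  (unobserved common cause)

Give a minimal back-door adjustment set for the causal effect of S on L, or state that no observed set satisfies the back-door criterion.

S→L: no observed back-door set.

desc(S)\{S}={D,F,L,N,Y}; candidates ⊆ {G,H,Z}.
S↔L: latent back-door arc(s) into S.
size 0: {}; under {} S still reaches {L} ∋ L.
size 1: {G}, {H}, {Z}; under {G} S still reaches {L} ∋ L.
size 2: {G,H}, {G,Z}, {H,Z}; under {G,H} S still reaches {L} ∋ L.
S↔L cannot be blocked by any observed set — no back-door set.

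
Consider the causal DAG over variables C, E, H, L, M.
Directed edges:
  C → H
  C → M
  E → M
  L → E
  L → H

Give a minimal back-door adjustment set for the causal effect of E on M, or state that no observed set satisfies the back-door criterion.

desc(E)\{E}={M}; candidates ⊆ {C,H,L}.
∅: E⊥M given ∅ in G with E→· removed — back-door holds.

E→M: minimal back-door set ∅.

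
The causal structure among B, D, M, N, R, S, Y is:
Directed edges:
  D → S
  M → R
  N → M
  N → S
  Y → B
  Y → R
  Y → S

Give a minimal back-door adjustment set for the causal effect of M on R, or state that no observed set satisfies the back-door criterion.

M→R: minimal back-door set ∅.

desc(M)\{M}={R}; candidates ⊆ {B,D,N,S,Y}.
∅: M⊥R given ∅ in G with M→· removed — back-door holds.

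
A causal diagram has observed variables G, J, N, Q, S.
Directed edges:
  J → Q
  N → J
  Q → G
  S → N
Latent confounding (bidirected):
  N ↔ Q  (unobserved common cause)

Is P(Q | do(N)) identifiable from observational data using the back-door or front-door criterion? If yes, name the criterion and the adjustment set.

P(Q|do(N)): frontdoor, adjust for {J}.

desc(N)\{N}={G,J,Q}; candidates ⊆ {S}.
N↔Q: latent back-door arc(s) into N.
size 0: {}; under {} N still reaches {G,Q,S} ∋ Q.
size 1: {S}; under {S} N still reaches {G,Q} ∋ Q.
N↔Q cannot be blocked by any observed set — no back-door set.
{J}: (i) intercepts every directed N→Q path; (ii) no back-door N→{J}; (iii) {N} blocks every back-door {J}→Q. Front-door holds.
P(Q|do(N)) = Σ_{J} P(J|N) Σ_{N'} P(Q|J,N')P(N').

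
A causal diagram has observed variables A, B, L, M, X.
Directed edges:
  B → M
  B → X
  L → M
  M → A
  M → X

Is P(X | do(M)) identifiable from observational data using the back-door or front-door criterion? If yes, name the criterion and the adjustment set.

P(X|do(M)): backdoor, adjust for {B}.

desc(M)\{M}={A,X}; candidates ⊆ {B,L}.
size 0: {}; under {} M still reaches {B,L,X} ∋ X.
{B}: M⊥X given {B} in G with M→· removed — back-door holds.
P(X|do(M)) = Σ_{B} P(X|M,B)·P(B).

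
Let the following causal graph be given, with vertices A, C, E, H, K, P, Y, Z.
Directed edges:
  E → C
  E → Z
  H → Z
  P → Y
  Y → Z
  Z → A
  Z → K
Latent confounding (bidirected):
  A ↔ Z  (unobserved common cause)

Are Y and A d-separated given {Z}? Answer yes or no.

No — Y and A are d-connected given {Z}.

Bayes-Ball from Y | {Z} reaches {A,C,E,H,P}.
A ∈ reach(Y|{Z}) ⇒ Y ⊥̸ A | {Z}.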